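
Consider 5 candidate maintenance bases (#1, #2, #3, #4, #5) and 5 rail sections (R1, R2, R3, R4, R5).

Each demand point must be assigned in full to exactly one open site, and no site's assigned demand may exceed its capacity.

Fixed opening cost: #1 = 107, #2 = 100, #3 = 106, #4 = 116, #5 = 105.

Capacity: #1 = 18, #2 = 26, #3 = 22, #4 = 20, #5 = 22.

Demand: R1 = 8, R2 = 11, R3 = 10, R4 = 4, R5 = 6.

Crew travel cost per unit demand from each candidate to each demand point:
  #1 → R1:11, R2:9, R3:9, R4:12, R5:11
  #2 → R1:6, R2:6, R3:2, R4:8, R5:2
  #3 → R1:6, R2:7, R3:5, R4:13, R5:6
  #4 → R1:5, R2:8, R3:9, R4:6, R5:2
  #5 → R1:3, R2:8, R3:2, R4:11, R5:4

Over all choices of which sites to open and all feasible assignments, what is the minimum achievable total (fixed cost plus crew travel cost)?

359

Open {#2, #5}; cheapest assignment that respects the capacities:
  #2 (cap 26, load 21): R2, R4, R5 — cost 11×6 + 4×8 + 6×2 = 110
  #5 (cap 22, load 18): R1, R3 — cost 8×3 + 10×2 = 44
  Shipping 154, fixed 205 → total 359.
  Any other capacity-feasible assignment to {#2, #5} ships for at least 154.
Compare {#2, #4}: its best feasible assignment gives total 378.
Compare {#2, #3}: its best feasible assignment gives total 395.
Every other set of open sites that can feasibly serve all demand totals ≥ 378 even under its best assignment. Minimum: 359.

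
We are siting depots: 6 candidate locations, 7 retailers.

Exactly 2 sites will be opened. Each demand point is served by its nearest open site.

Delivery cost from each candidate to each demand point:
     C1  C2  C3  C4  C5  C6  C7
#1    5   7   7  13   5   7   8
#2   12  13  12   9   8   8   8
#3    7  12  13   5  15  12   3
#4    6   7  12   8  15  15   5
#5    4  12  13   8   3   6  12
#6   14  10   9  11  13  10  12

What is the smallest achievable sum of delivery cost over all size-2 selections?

39

Open {#1, #3}.
  C1→#1 5, C2→#1 7, C3→#1 7, C4→#3 5, C5→#1 5, C6→#1 7, C7→#3 3  ⇒ total 39.
Compare {#1, #5}: total 43.
Compare {#1, #4}: total 44.
No size-2 selection does better; minimum is 39.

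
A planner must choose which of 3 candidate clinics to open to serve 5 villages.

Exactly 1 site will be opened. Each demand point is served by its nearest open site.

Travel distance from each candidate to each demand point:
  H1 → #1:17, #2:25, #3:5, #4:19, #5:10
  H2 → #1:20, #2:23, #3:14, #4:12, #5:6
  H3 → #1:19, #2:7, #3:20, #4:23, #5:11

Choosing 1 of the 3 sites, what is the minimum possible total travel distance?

Open {H2}.
  #1→H2 20, #2→H2 23, #3→H2 14, #4→H2 12, #5→H2 6  ⇒ total 75.
Compare {H1}: total 76.
Compare {H3}: total 80.

75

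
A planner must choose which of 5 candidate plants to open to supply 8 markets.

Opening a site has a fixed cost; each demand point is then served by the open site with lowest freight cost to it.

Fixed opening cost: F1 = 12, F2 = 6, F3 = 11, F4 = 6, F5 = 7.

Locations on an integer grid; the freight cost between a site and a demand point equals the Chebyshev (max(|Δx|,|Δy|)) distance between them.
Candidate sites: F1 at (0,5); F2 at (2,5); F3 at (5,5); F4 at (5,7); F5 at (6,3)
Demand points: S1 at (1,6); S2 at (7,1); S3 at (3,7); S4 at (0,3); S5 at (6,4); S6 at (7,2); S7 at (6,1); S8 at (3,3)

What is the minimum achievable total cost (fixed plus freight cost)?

26

Open {F2, F5}: assign each demand point to its cheapest open site.
  S1→F2 1, S2→F5 2, S3→F2 2, S4→F2 2, S5→F5 1, S6→F5 1, S7→F5 2, S8→F2 2
  freight cost 13, fixed 13 → total 26.
Compare {F2}: freight cost 25 + fixed 6 = 31.
Compare {F5}: freight cost 24 + fixed 7 = 31.
Compare {F2, F4, F5}: freight cost 13 + fixed 19 = 32.
All other subsets cost ≥ 31. Minimum total cost: 26.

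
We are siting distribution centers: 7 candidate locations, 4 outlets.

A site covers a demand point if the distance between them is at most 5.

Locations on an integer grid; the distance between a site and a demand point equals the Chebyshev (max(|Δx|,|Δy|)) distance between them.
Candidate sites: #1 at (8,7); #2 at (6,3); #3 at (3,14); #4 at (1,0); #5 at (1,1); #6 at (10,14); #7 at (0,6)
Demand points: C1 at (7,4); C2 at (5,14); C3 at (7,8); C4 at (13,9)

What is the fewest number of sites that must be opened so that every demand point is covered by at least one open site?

Coverage sets (demand points within 5 of each site):
  #1: {C1, C3, C4}
  #2: {C1, C3}
  #3: {C2}
  #4: {}
  #5: {}
  #6: {C2, C4}
  #7: {}
No single site covers all 4 demand points.
But {#1, #3} covers everything, so the minimum is 2.

2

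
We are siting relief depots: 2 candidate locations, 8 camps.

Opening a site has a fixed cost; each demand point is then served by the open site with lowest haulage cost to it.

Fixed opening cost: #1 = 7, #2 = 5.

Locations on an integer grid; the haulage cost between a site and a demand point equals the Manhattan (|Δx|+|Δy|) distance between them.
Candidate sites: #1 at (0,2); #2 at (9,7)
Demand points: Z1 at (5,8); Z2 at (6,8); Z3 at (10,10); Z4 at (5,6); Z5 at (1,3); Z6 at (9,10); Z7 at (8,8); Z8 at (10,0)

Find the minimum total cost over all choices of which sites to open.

Open {#1, #2}: assign each demand point to its cheapest open site.
  Z1→#2 5, Z2→#2 4, Z3→#2 4, Z4→#2 5, Z5→#1 2, Z6→#2 3, Z7→#2 2, Z8→#2 8
  haulage cost 33, fixed 12 → total 45.
Compare {#2}: haulage cost 43 + fixed 5 = 48.
Compare {#1}: haulage cost 95 + fixed 7 = 102.

45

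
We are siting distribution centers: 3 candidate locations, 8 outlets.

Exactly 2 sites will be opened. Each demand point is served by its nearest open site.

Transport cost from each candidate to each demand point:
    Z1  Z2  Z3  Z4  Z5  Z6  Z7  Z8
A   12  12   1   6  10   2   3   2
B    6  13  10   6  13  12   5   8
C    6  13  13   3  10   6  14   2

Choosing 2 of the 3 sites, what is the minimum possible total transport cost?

39

Open {A, C}.
  Z1→C 6, Z2→A 12, Z3→A 1, Z4→C 3, Z5→A 10, Z6→A 2, Z7→A 3, Z8→A 2  ⇒ total 39.
Compare {A, B}: total 42.
Compare {B, C}: total 55.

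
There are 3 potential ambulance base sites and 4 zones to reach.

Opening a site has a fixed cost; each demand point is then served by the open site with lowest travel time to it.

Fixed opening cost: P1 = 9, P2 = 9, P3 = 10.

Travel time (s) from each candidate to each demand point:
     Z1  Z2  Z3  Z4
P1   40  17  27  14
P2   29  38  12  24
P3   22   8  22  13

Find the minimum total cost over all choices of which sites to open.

Open {P2, P3}: assign each demand point to its cheapest open site.
  Z1→P3 22, Z2→P3 8, Z3→P2 12, Z4→P3 13
  travel time 55, fixed 19 → total 74.
Compare {P3}: travel time 65 + fixed 10 = 75.
Compare {P1, P2, P3}: travel time 55 + fixed 28 = 83.
Compare {P1, P3}: travel time 65 + fixed 19 = 84.
All other subsets cost ≥ 75. Minimum total cost: 74.

74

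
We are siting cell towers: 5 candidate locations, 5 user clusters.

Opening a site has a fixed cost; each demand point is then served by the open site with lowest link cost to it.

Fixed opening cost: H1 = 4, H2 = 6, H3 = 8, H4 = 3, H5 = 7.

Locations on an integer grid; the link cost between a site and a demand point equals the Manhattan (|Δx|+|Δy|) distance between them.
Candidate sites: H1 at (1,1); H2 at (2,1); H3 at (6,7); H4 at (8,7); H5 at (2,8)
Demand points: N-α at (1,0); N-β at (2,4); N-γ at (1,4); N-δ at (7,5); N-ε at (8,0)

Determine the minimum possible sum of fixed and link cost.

Open {H1, H4}: assign each demand point to its cheapest open site.
  N-α→H1 1, N-β→H1 4, N-γ→H1 3, N-δ→H4 3, N-ε→H4 7
  link cost 18, fixed 7 → total 25.
Compare {H2, H4}: link cost 19 + fixed 9 = 28.
Compare {H1}: link cost 26 + fixed 4 = 30.
Compare {H1, H2, H4}: link cost 17 + fixed 13 = 30.
All other subsets cost ≥ 28. Minimum total cost: 25.

25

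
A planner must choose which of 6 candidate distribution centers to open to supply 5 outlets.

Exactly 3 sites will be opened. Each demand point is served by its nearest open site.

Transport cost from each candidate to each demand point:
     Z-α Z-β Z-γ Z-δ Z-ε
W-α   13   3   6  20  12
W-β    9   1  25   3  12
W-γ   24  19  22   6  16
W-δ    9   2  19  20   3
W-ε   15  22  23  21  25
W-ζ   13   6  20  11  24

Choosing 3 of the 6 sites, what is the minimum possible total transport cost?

22

Open {W-α, W-β, W-δ}.
  Z-α→W-β 9, Z-β→W-β 1, Z-γ→W-α 6, Z-δ→W-β 3, Z-ε→W-δ 3  ⇒ total 22.
Compare {W-α, W-γ, W-δ}: total 26.
Compare {W-α, W-β, W-γ}: total 31.
No size-3 selection does better; minimum is 22.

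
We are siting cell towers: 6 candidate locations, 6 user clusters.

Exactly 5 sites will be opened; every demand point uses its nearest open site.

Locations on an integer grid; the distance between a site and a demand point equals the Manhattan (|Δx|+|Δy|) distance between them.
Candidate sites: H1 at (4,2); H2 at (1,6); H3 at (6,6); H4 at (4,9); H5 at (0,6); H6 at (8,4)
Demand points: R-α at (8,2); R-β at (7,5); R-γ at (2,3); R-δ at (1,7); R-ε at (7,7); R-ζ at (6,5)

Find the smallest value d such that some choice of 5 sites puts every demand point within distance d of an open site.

3

Open {H1, H2, H3, H4, H6}.
  Farthest demand point is R-γ at distance 3 (to H1); all others are ≤ 3.
With {H1, H2, H3, H5, H6} the worst case is 3.
With {H1, H3, H4, H5, H6} the worst case is 3.
No size-5 selection achieves below 3.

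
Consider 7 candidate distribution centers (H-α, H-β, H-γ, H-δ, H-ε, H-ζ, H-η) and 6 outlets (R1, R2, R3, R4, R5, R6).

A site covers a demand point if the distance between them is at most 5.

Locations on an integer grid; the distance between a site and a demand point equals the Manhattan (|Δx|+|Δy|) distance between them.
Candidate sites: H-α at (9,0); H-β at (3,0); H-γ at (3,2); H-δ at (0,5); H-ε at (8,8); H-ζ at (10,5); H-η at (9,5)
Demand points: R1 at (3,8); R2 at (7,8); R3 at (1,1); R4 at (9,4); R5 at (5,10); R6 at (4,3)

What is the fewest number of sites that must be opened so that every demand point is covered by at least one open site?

Coverage sets (demand points within 5 of each site):
  H-α: {R4}
  H-β: {R3, R6}
  H-γ: {R3, R6}
  H-δ: {R3}
  H-ε: {R1, R2, R4, R5}
  H-ζ: {R4}
  H-η: {R2, R4}
No single site covers all 6 demand points.
But {H-β, H-ε} covers everything, so the minimum is 2.

2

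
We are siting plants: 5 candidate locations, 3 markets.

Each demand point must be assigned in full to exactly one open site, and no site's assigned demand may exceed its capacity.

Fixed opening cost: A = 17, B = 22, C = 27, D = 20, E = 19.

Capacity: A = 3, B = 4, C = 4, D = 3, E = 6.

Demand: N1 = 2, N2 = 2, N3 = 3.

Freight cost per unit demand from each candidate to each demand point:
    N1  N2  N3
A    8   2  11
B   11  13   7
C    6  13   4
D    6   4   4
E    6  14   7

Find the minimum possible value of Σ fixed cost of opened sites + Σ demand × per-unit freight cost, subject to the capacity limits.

Open {A, E}; cheapest assignment that respects the capacities:
  A (cap 3, load 2): N2 — cost 2×2 = 4
  E (cap 6, load 5): N1, N3 — cost 2×6 + 3×7 = 33
  Shipping 37, fixed 36 → total 73.
  Any other capacity-feasible assignment to {A, E} ships for at least 37.
Compare {D, E}: its best feasible assignment gives total 80.
Compare {A, D, E}: its best feasible assignment gives total 84.
Every other set of open sites that can feasibly serve all demand totals ≥ 80 even under its best assignment. Minimum: 73.

73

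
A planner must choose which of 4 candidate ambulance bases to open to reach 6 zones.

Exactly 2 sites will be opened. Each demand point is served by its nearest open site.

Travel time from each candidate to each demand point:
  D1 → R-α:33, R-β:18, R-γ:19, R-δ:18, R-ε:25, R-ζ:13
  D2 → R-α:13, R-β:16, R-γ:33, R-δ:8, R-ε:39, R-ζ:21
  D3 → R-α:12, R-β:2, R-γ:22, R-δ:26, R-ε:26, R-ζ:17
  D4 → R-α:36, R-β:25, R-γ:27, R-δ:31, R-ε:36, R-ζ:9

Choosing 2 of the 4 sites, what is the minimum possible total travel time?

Open {D2, D3}.
  R-α→D3 12, R-β→D3 2, R-γ→D3 22, R-δ→D2 8, R-ε→D3 26, R-ζ→D3 17  ⇒ total 87.
Compare {D1, D3}: total 89.
Compare {D1, D2}: total 94.
No size-2 selection does better; minimum is 87.

87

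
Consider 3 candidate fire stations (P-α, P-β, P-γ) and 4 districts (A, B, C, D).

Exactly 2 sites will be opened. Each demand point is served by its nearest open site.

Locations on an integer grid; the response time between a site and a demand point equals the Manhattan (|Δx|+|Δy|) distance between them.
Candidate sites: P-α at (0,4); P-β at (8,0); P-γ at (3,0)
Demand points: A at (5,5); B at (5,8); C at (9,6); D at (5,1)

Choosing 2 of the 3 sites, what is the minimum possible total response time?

26

Open {P-α, P-β}.
  A→P-α 6, B→P-α 9, C→P-β 7, D→P-β 4  ⇒ total 26.
Compare {P-β, P-γ}: total 27.
Compare {P-α, P-γ}: total 29.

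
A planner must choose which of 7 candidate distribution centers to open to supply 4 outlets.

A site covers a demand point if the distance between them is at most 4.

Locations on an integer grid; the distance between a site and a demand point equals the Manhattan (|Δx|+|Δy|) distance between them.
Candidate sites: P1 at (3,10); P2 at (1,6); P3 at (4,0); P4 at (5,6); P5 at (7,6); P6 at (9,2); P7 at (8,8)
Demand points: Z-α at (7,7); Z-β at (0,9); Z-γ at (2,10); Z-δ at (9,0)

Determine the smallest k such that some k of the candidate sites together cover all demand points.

Coverage sets (demand points within 4 of each site):
  P1: {Z-β, Z-γ}
  P2: {Z-β}
  P3: {}
  P4: {Z-α}
  P5: {Z-α}
  P6: {Z-δ}
  P7: {Z-α}
No 2 sites suffice: every size-2 union leaves at least one demand point uncovered.
But {P1, P4, P6} covers everything, so the minimum is 3.

3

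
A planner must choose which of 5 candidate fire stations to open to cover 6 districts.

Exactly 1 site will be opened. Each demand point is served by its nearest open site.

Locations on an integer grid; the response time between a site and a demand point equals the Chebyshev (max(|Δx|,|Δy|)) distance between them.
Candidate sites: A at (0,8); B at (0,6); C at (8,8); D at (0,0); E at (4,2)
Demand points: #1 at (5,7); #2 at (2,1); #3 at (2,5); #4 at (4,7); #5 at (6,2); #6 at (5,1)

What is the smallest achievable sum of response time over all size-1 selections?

Open {E}.
  #1→E 5, #2→E 2, #3→E 3, #4→E 5, #5→E 2, #6→E 1  ⇒ total 18.
Compare {B}: total 27.
Compare {A}: total 32.
No size-1 selection does better; minimum is 18.

18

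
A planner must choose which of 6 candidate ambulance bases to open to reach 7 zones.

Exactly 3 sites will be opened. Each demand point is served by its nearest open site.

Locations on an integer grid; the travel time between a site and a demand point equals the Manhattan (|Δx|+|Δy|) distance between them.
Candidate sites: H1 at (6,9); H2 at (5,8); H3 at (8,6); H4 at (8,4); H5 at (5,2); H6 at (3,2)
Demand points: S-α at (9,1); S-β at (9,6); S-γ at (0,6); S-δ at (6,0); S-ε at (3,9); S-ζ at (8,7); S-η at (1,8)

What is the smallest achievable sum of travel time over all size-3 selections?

24

Open {H2, H3, H5}.
  S-α→H5 5, S-β→H3 1, S-γ→H2 7, S-δ→H5 3, S-ε→H2 3, S-ζ→H3 1, S-η→H2 4  ⇒ total 24.
Compare {H2, H3, H4}: total 26.
Compare {H1, H3, H5}: total 27.
No size-3 selection does better; minimum is 24.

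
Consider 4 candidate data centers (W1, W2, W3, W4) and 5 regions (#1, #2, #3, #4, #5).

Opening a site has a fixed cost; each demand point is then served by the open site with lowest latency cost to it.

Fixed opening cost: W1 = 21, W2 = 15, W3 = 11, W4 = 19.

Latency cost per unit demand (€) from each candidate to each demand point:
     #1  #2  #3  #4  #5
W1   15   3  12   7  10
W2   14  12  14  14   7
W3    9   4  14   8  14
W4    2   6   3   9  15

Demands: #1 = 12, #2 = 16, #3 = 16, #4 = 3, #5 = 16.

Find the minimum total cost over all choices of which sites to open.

Open {W1, W2, W4}: assign each demand point to its cheapest open site.
  #1→W4 12×2=24, #2→W1 16×3=48, #3→W4 16×3=48, #4→W1 3×7=21, #5→W2 16×7=112
  latency cost 253, fixed 55 → total 308.
Compare {W2, W3, W4}: latency cost 272 + fixed 45 = 317.
Compare {W1, W2, W3, W4}: latency cost 253 + fixed 66 = 319.
Compare {W1, W4}: latency cost 301 + fixed 40 = 341.
All other subsets cost ≥ 317. Minimum total cost: 308.

308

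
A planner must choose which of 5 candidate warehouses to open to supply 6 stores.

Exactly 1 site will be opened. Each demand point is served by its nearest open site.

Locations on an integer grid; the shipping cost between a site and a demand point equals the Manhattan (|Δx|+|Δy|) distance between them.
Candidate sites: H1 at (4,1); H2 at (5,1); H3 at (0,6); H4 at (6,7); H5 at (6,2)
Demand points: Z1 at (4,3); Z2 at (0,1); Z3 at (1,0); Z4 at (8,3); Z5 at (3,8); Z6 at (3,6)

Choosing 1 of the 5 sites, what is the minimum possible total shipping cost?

30

Open {H1}.
  Z1→H1 2, Z2→H1 4, Z3→H1 4, Z4→H1 6, Z5→H1 8, Z6→H1 6  ⇒ total 30.
Compare {H2}: total 34.
Compare {H5}: total 36.
No size-1 selection does better; minimum is 30.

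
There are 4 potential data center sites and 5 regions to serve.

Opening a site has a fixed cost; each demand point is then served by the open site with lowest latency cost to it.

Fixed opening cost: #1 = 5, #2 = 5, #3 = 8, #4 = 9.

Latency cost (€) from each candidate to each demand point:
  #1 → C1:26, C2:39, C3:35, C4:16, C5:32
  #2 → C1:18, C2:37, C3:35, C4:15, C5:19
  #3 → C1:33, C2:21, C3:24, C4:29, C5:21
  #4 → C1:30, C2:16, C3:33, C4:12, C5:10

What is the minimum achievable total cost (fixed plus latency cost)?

Open {#2, #3, #4}: assign each demand point to its cheapest open site.
  C1→#2 18, C2→#4 16, C3→#3 24, C4→#4 12, C5→#4 10
  latency cost 80, fixed 22 → total 102.
Compare {#2, #4}: latency cost 89 + fixed 14 = 103.
Compare {#1, #2, #3, #4}: latency cost 80 + fixed 27 = 107.
Compare {#1, #2, #4}: latency cost 89 + fixed 19 = 108.
All other subsets cost ≥ 103. Minimum total cost: 102.

102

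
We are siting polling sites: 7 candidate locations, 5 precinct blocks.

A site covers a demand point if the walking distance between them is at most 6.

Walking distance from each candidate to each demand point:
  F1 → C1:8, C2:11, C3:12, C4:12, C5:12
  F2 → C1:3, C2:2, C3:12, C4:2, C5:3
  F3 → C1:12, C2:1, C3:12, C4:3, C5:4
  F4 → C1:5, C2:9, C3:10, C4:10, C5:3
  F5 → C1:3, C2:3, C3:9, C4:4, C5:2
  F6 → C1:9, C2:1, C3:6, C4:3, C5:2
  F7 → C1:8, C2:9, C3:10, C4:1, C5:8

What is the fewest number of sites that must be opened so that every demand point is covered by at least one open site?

2

Coverage sets (demand points within 6 of each site):
  F1: {}
  F2: {C1, C2, C4, C5}
  F3: {C2, C4, C5}
  F4: {C1, C5}
  F5: {C1, C2, C4, C5}
  F6: {C2, C3, C4, C5}
  F7: {C4}
No single site covers all 5 demand points.
But {F2, F6} covers everything, so the minimum is 2.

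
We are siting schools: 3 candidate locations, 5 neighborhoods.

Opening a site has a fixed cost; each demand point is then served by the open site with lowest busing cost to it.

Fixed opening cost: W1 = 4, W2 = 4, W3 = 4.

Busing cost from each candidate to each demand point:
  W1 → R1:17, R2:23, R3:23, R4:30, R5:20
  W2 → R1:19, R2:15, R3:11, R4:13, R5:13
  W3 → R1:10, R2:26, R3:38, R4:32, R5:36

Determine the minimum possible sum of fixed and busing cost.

70

Open {W2, W3}: assign each demand point to its cheapest open site.
  R1→W3 10, R2→W2 15, R3→W2 11, R4→W2 13, R5→W2 13
  busing cost 62, fixed 8 → total 70.
Compare {W1, W2, W3}: busing cost 62 + fixed 12 = 74.
Compare {W2}: busing cost 71 + fixed 4 = 75.
Compare {W1, W2}: busing cost 69 + fixed 8 = 77.
All other subsets cost ≥ 74. Minimum total cost: 70.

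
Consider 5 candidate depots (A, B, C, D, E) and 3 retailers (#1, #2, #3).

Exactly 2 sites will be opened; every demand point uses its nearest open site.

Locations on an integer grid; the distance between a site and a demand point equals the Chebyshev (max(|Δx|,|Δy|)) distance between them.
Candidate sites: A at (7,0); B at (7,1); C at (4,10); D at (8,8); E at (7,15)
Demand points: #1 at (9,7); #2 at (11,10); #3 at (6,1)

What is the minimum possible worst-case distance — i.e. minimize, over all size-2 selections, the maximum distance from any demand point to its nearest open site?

3

Open {A, D}.
  Farthest demand point is #2 at distance 3 (to D); all others are ≤ 3.
With {B, D} the worst case is 3.
With {B, E} the worst case is 6.
No size-2 selection achieves below 3.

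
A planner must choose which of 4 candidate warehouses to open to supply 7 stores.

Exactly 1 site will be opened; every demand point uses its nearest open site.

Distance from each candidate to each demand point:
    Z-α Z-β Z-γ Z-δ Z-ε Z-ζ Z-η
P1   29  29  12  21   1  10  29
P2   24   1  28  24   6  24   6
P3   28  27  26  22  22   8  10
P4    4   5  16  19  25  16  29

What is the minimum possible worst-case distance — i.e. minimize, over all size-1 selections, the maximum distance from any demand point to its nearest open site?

28

Open {P2}.
  Farthest demand point is Z-γ at distance 28 (to P2); all others are ≤ 28.
With {P3} the worst case is 28.
With {P1} the worst case is 29.
No size-1 selection achieves below 28.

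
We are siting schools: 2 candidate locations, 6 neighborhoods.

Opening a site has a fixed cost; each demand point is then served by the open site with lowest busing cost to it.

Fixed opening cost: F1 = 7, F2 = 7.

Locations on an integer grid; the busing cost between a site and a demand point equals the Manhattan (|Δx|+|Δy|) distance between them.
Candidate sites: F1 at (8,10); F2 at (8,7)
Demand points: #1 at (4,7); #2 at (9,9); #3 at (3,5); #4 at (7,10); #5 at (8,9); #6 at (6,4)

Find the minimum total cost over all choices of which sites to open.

32

Open {F2}: assign each demand point to its cheapest open site.
  #1→F2 4, #2→F2 3, #3→F2 7, #4→F2 4, #5→F2 2, #6→F2 5
  busing cost 25, fixed 7 → total 32.
Compare {F1, F2}: busing cost 20 + fixed 14 = 34.
Compare {F1}: busing cost 29 + fixed 7 = 36.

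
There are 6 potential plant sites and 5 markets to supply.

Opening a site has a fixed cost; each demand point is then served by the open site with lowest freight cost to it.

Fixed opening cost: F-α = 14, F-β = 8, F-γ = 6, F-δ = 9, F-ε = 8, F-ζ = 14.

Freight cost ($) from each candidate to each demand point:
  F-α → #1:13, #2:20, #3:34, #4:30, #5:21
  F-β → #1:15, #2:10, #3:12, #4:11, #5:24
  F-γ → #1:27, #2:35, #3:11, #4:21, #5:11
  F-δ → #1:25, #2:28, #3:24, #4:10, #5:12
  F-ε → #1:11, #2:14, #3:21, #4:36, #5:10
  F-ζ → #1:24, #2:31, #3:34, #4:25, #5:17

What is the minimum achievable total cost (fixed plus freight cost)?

Open {F-β, F-ε}: assign each demand point to its cheapest open site.
  #1→F-ε 11, #2→F-β 10, #3→F-β 12, #4→F-β 11, #5→F-ε 10
  freight cost 54, fixed 16 → total 70.
Compare {F-β, F-γ}: freight cost 58 + fixed 14 = 72.
Compare {F-β, F-γ, F-ε}: freight cost 53 + fixed 22 = 75.
Compare {F-β, F-δ}: freight cost 59 + fixed 17 = 76.
All other subsets cost ≥ 72. Minimum total cost: 70.

70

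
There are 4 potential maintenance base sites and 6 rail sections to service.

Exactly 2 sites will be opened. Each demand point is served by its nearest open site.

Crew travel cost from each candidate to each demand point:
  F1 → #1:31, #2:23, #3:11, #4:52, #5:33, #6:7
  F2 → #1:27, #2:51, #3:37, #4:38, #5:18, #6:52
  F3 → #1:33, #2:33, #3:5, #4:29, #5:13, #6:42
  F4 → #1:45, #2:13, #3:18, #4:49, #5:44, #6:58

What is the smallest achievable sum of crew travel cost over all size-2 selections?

Open {F1, F3}.
  #1→F1 31, #2→F1 23, #3→F3 5, #4→F3 29, #5→F3 13, #6→F1 7  ⇒ total 108.
Compare {F1, F2}: total 124.
Compare {F3, F4}: total 135.
No size-2 selection does better; minimum is 108.

108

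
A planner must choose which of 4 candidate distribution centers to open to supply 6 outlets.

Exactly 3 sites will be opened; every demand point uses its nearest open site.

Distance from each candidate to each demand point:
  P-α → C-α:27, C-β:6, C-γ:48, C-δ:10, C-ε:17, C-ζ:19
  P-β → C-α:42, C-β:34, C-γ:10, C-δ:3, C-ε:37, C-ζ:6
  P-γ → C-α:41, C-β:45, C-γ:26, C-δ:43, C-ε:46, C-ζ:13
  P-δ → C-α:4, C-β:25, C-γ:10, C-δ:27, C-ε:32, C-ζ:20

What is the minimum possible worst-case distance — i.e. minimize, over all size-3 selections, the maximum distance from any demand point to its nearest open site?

Open {P-α, P-β, P-δ}.
  Farthest demand point is C-ε at distance 17 (to P-α); all others are ≤ 17.
With {P-α, P-γ, P-δ} the worst case is 17.
With {P-α, P-β, P-γ} the worst case is 27.
No size-3 selection achieves below 17.

17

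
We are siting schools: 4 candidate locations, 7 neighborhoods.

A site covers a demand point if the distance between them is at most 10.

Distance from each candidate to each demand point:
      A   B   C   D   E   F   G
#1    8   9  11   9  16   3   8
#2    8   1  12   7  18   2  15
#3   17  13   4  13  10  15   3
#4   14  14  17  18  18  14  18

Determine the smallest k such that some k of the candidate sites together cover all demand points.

Coverage sets (demand points within 10 of each site):
  #1: {A, B, D, F, G}
  #2: {A, B, D, F}
  #3: {C, E, G}
  #4: {}
No single site covers all 7 demand points.
But {#1, #3} covers everything, so the minimum is 2.

2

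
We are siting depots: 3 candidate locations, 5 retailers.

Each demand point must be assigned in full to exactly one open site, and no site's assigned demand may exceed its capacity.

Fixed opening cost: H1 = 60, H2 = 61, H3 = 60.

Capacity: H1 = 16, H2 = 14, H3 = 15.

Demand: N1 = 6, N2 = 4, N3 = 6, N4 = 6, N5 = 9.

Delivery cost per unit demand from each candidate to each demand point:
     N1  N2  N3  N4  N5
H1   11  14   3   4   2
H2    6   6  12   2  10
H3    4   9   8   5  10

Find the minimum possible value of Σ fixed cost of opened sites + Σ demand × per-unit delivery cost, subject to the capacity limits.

277

Open {H1, H2, H3}; cheapest assignment that respects the capacities:
  H1 (cap 16, load 15): N3, N5 — cost 6×3 + 9×2 = 36
  H2 (cap 14, load 10): N2, N4 — cost 4×6 + 6×2 = 36
  H3 (cap 15, load 6): N1 — cost 6×4 = 24
  Shipping 96, fixed 181 → total 277.
  Any other capacity-feasible assignment to {H1, H2, H3} ships for at least 96.
Compare {H1, H3}: its best feasible assignment gives total 332.
Every other set of open sites that can feasibly serve all demand totals ≥ 332 even under its best assignment. Minimum: 277.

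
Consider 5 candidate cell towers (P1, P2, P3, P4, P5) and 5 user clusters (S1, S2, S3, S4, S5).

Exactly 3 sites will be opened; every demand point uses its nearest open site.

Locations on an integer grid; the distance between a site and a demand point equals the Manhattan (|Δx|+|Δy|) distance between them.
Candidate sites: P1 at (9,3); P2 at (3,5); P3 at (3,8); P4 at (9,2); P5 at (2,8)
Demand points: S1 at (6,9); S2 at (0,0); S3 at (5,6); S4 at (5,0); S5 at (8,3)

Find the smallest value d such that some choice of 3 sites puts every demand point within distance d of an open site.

8

Open {P1, P2, P3}.
  Farthest demand point is S2 at distance 8 (to P2); all others are ≤ 8.
With {P1, P2, P4} the worst case is 8.
With {P1, P2, P5} the worst case is 8.
No size-3 selection achieves below 8.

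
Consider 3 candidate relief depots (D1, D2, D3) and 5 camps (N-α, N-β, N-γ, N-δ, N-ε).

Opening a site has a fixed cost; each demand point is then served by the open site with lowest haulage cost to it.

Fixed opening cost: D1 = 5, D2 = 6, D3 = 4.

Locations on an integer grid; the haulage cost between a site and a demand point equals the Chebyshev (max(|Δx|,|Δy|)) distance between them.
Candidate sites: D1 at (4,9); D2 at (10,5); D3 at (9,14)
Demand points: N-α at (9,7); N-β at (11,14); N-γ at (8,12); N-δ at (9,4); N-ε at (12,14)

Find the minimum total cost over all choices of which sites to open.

Open {D2, D3}: assign each demand point to its cheapest open site.
  N-α→D2 2, N-β→D3 2, N-γ→D3 2, N-δ→D2 1, N-ε→D3 3
  haulage cost 10, fixed 10 → total 20.
Compare {D1, D2, D3}: haulage cost 10 + fixed 15 = 25.
Compare {D1, D3}: haulage cost 17 + fixed 9 = 26.
Compare {D3}: haulage cost 24 + fixed 4 = 28.
All other subsets cost ≥ 25. Minimum total cost: 20.

20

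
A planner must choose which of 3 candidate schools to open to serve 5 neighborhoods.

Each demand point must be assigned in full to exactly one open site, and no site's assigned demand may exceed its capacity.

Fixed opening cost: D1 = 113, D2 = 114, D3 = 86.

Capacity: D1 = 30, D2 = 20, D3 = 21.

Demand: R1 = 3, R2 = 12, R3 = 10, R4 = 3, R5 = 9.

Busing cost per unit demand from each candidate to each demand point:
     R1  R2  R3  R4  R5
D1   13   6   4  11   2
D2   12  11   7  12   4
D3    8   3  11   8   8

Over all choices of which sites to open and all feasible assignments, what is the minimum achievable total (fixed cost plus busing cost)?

341

Open {D1, D3}; cheapest assignment that respects the capacities:
  D1 (cap 30, load 19): R3, R5 — cost 10×4 + 9×2 = 58
  D3 (cap 21, load 18): R1, R2, R4 — cost 3×8 + 12×3 + 3×8 = 84
  Shipping 142, fixed 199 → total 341.
  Any other capacity-feasible assignment to {D1, D3} ships for at least 142.
Compare {D2, D3}: its best feasible assignment gives total 390.
Compare {D1, D2}: its best feasible assignment gives total 444.
Every other set of open sites that can feasibly serve all demand totals ≥ 390 even under its best assignment. Minimum: 341.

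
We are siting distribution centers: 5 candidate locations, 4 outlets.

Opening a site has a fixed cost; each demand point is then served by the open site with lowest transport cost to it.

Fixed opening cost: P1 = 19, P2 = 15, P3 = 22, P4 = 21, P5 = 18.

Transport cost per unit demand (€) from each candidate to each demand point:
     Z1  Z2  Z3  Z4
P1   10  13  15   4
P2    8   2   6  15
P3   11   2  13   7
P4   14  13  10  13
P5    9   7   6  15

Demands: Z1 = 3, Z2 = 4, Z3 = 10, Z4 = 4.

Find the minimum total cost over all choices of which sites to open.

Open {P1, P2}: assign each demand point to its cheapest open site.
  Z1→P2 3×8=24, Z2→P2 4×2=8, Z3→P2 10×6=60, Z4→P1 4×4=16
  transport cost 108, fixed 34 → total 142.
Compare {P2, P3}: transport cost 120 + fixed 37 = 157.
Compare {P1, P2, P5}: transport cost 108 + fixed 52 = 160.
Compare {P3, P5}: transport cost 123 + fixed 40 = 163.
All other subsets cost ≥ 157. Minimum total cost: 142.

142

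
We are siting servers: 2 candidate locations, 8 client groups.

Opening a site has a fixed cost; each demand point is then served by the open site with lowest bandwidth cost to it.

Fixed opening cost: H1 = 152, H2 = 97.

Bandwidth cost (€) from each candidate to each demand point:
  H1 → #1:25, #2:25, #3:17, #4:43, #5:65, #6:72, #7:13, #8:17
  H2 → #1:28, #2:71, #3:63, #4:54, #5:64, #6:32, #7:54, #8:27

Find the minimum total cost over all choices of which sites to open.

429

Open {H1}: assign each demand point to its cheapest open site.
  #1→H1 25, #2→H1 25, #3→H1 17, #4→H1 43, #5→H1 65, #6→H1 72, #7→H1 13, #8→H1 17
  bandwidth cost 277, fixed 152 → total 429.
Compare {H1, H2}: bandwidth cost 236 + fixed 249 = 485.
Compare {H2}: bandwidth cost 393 + fixed 97 = 490.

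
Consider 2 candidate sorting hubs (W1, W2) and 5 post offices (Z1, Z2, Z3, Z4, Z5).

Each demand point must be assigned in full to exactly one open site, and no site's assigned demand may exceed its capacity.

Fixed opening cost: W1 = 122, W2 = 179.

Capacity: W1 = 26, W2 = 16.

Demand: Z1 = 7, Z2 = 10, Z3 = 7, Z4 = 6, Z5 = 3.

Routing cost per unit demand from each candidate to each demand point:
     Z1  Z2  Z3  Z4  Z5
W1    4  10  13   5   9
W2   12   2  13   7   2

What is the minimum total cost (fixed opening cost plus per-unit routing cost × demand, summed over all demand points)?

476

Open {W1, W2}; cheapest assignment that respects the capacities:
  W1 (cap 26, load 20): Z1, Z3, Z4 — cost 7×4 + 7×13 + 6×5 = 149
  W2 (cap 16, load 13): Z2, Z5 — cost 10×2 + 3×2 = 26
  Shipping 175, fixed 301 → total 476.
  Any other capacity-feasible assignment to {W1, W2} ships for at least 175.
Total demand is 33 and no other set of sites has combined capacity ≥ 33, so {W1, W2} is the only feasible choice of open sites. Minimum: 476.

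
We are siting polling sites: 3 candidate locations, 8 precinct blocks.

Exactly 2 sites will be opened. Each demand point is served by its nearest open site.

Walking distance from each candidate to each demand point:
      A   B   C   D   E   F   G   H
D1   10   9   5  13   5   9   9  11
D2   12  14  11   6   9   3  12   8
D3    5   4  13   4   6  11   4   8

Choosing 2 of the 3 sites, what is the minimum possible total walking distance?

44

Open {D1, D3}.
  A→D3 5, B→D3 4, C→D1 5, D→D3 4, E→D1 5, F→D1 9, G→D3 4, H→D3 8  ⇒ total 44.
Compare {D2, D3}: total 45.
Compare {D1, D2}: total 55.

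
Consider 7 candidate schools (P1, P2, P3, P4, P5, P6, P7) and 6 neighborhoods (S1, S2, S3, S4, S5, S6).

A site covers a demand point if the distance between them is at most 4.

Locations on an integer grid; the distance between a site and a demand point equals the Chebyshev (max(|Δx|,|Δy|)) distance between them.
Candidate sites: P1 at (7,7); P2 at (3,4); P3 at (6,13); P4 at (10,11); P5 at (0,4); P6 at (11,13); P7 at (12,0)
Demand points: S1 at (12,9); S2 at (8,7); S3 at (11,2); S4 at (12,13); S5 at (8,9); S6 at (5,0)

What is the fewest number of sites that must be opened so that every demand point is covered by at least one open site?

3

Coverage sets (demand points within 4 of each site):
  P1: {S2, S5}
  P2: {S6}
  P3: {S5}
  P4: {S1, S2, S4, S5}
  P5: {}
  P6: {S1, S4, S5}
  P7: {S3}
No 2 sites suffice: every size-2 union leaves at least one demand point uncovered.
But {P2, P4, P7} covers everything, so the minimum is 3.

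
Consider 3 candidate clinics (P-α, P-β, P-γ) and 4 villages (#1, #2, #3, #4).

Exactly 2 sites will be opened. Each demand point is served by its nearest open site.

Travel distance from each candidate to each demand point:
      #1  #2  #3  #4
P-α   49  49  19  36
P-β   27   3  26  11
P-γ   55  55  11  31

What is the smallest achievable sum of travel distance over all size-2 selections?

52

Open {P-β, P-γ}.
  #1→P-β 27, #2→P-β 3, #3→P-γ 11, #4→P-β 11  ⇒ total 52.
Compare {P-α, P-β}: total 60.
Compare {P-α, P-γ}: total 140.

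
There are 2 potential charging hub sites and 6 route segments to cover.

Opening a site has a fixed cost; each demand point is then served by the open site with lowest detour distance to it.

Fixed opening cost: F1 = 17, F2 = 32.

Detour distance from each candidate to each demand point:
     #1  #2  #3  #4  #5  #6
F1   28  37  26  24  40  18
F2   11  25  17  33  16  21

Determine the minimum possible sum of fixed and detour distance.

Open {F2}: assign each demand point to its cheapest open site.
  #1→F2 11, #2→F2 25, #3→F2 17, #4→F2 33, #5→F2 16, #6→F2 21
  detour distance 123, fixed 32 → total 155.
Compare {F1, F2}: detour distance 111 + fixed 49 = 160.
Compare {F1}: detour distance 173 + fixed 17 = 190.

155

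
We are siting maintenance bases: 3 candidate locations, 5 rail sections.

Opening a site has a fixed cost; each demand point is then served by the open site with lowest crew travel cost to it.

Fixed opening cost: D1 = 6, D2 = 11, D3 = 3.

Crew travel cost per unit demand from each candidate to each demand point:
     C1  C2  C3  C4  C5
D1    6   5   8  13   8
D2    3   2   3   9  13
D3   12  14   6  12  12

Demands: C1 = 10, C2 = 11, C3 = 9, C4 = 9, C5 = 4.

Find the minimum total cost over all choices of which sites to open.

209

Open {D1, D2}: assign each demand point to its cheapest open site.
  C1→D2 10×3=30, C2→D2 11×2=22, C3→D2 9×3=27, C4→D2 9×9=81, C5→D1 4×8=32
  crew travel cost 192, fixed 17 → total 209.
Compare {D1, D2, D3}: crew travel cost 192 + fixed 20 = 212.
Compare {D2, D3}: crew travel cost 208 + fixed 14 = 222.
Compare {D2}: crew travel cost 212 + fixed 11 = 223.
All other subsets cost ≥ 212. Minimum total cost: 209.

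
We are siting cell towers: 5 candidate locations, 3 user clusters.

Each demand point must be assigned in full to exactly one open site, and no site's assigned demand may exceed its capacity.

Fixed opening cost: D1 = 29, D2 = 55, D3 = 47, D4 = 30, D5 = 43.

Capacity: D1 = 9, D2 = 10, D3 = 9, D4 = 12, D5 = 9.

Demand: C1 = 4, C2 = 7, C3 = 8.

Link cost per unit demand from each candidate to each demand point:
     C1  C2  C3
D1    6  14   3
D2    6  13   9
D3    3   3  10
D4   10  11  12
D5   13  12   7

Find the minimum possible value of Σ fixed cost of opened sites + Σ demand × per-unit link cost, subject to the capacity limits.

191

Open {D1, D3, D4}; cheapest assignment that respects the capacities:
  D1 (cap 9, load 8): C3 — cost 8×3 = 24
  D3 (cap 9, load 7): C2 — cost 7×3 = 21
  D4 (cap 12, load 4): C1 — cost 4×10 = 40
  Shipping 85, fixed 106 → total 191.
  Any other capacity-feasible assignment to {D1, D3, D4} ships for at least 85.
Compare {D1, D4}: its best feasible assignment gives total 200.
Compare {D1, D2, D3}: its best feasible assignment gives total 200.
Every other set of open sites that can feasibly serve all demand totals ≥ 200 even under its best assignment. Minimum: 191.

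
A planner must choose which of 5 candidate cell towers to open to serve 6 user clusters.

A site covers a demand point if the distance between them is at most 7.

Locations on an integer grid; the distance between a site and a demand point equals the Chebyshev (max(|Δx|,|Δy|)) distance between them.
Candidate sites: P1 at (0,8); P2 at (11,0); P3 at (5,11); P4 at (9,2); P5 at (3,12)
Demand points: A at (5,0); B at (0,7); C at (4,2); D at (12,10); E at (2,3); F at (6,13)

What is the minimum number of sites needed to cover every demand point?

Coverage sets (demand points within 7 of each site):
  P1: {B, C, E, F}
  P2: {A, C}
  P3: {B, D, F}
  P4: {A, C, E}
  P5: {B, F}
No single site covers all 6 demand points.
But {P3, P4} covers everything, so the minimum is 2.

2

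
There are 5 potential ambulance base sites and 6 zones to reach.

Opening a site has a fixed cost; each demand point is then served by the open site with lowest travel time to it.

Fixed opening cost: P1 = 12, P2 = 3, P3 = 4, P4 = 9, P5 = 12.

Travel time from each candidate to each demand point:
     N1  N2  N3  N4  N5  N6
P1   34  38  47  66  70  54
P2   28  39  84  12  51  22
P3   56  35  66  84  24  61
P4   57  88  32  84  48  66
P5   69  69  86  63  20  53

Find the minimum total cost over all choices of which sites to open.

Open {P2, P3, P4}: assign each demand point to its cheapest open site.
  N1→P2 28, N2→P3 35, N3→P4 32, N4→P2 12, N5→P3 24, N6→P2 22
  travel time 153, fixed 16 → total 169.
Compare {P2, P4, P5}: travel time 153 + fixed 24 = 177.
Compare {P2, P3, P4, P5}: travel time 149 + fixed 28 = 177.
Compare {P1, P2, P3, P4}: travel time 153 + fixed 28 = 181.
All other subsets cost ≥ 177. Minimum total cost: 169.

169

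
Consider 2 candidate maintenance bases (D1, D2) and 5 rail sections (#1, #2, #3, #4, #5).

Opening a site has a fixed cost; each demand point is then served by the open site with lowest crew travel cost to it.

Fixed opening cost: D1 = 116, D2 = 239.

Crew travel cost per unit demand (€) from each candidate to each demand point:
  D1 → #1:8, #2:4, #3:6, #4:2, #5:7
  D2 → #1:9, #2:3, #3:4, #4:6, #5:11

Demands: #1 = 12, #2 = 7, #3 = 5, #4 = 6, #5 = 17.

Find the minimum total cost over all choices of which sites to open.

401

Open {D1}: assign each demand point to its cheapest open site.
  #1→D1 12×8=96, #2→D1 7×4=28, #3→D1 5×6=30, #4→D1 6×2=12, #5→D1 17×7=119
  crew travel cost 285, fixed 116 → total 401.
Compare {D2}: crew travel cost 372 + fixed 239 = 611.
Compare {D1, D2}: crew travel cost 268 + fixed 355 = 623.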